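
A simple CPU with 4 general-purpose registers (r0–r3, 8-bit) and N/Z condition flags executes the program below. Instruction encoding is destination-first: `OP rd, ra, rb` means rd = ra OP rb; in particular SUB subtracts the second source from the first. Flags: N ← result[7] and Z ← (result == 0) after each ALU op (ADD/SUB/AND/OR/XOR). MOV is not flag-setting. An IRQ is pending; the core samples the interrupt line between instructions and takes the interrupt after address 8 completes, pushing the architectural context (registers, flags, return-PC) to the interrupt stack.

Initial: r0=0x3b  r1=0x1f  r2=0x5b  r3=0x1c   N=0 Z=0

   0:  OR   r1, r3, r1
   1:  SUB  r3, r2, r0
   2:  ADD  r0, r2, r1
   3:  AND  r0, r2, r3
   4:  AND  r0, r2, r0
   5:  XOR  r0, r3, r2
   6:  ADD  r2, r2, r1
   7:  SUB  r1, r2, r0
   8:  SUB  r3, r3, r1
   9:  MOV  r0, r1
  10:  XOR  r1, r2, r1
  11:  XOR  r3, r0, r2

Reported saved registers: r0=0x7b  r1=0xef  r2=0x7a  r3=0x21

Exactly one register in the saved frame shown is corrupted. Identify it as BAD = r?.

after  0: r0=0x3b r1=0x1f r2=0x5b r3=0x1c  N=0 Z=0
after  1: r0=0x3b r1=0x1f r2=0x5b r3=0x20  N=0 Z=0
after  2: r0=0x7a r1=0x1f r2=0x5b r3=0x20  N=0 Z=0
after  3: r0=0x00 r1=0x1f r2=0x5b r3=0x20  N=0 Z=1
after  4: r0=0x00 r1=0x1f r2=0x5b r3=0x20  N=0 Z=1
after  5: r0=0x7b r1=0x1f r2=0x5b r3=0x20  N=0 Z=0
after  6: r0=0x7b r1=0x1f r2=0x7a r3=0x20  N=0 Z=0
after  7: r0=0x7b r1=0xff r2=0x7a r3=0x20  N=1 Z=0
after  8: r0=0x7b r1=0xff r2=0x7a r3=0x21  N=0 Z=0
-- IRQ taken; context saved, return-PC = 9 --
mismatch: r1: reported 0xef vs actual 0xff

BAD = r1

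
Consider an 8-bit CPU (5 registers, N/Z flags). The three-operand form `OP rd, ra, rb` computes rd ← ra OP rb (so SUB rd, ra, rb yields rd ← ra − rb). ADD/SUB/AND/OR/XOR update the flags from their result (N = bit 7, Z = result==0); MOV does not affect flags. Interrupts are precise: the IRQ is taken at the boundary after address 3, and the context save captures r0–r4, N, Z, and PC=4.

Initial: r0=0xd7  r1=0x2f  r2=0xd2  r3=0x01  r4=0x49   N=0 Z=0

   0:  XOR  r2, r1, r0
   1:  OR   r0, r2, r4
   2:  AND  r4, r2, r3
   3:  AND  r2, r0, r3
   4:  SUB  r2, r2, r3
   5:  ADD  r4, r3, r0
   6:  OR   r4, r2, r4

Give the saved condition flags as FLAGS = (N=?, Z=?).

after  0: r0=0xd7 r1=0x2f r2=0xf8 r3=0x01 r4=0x49  N=1 Z=0
after  1: r0=0xf9 r1=0x2f r2=0xf8 r3=0x01 r4=0x49  N=1 Z=0
after  2: r0=0xf9 r1=0x2f r2=0xf8 r3=0x01 r4=0x00  N=0 Z=1
after  3: r0=0xf9 r1=0x2f r2=0x01 r3=0x01 r4=0x00  N=0 Z=0
-- IRQ taken; context saved, return-PC = 4 --

FLAGS = (N=0, Z=0)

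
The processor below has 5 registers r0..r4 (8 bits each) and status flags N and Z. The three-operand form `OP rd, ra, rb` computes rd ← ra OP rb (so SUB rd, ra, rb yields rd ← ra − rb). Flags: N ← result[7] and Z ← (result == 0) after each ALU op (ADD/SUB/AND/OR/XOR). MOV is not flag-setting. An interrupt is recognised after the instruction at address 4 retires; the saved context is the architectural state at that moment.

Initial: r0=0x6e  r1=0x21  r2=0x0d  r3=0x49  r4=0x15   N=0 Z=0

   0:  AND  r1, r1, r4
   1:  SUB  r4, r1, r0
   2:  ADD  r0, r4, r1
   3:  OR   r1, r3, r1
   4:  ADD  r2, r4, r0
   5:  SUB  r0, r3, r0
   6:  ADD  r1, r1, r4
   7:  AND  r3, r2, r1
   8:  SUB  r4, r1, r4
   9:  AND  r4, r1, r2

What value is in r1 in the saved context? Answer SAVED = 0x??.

SAVED = 0x49

after  0: r0=0x6e r1=0x01 r2=0x0d r3=0x49 r4=0x15  N=0 Z=0
after  1: r0=0x6e r1=0x01 r2=0x0d r3=0x49 r4=0x93  N=1 Z=0
after  2: r0=0x94 r1=0x01 r2=0x0d r3=0x49 r4=0x93  N=1 Z=0
after  3: r0=0x94 r1=0x49 r2=0x0d r3=0x49 r4=0x93  N=0 Z=0
after  4: r0=0x94 r1=0x49 r2=0x27 r3=0x49 r4=0x93  N=0 Z=0
-- IRQ taken; context saved, return-PC = 5 --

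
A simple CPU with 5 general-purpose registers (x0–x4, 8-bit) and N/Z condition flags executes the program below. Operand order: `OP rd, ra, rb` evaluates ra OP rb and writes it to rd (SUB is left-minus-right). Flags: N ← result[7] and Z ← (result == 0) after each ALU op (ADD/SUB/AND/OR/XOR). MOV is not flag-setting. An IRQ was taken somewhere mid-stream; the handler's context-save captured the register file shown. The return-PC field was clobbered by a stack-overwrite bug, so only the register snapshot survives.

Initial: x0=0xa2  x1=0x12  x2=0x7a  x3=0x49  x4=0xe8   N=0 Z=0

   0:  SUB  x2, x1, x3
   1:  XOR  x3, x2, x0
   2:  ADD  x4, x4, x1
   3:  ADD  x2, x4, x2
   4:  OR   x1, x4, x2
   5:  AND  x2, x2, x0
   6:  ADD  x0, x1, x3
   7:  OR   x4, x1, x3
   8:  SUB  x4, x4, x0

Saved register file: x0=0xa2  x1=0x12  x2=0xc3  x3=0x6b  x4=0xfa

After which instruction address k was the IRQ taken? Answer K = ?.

after  0: x0=0xa2 x1=0x12 x2=0xc9 x3=0x49 x4=0xe8  N=1 Z=0
after  1: x0=0xa2 x1=0x12 x2=0xc9 x3=0x6b x4=0xe8  N=0 Z=0
after  2: x0=0xa2 x1=0x12 x2=0xc9 x3=0x6b x4=0xfa  N=1 Z=0
after  3: x0=0xa2 x1=0x12 x2=0xc3 x3=0x6b x4=0xfa  N=1 Z=0
-- IRQ taken; context saved, return-PC = 4 --

K = 3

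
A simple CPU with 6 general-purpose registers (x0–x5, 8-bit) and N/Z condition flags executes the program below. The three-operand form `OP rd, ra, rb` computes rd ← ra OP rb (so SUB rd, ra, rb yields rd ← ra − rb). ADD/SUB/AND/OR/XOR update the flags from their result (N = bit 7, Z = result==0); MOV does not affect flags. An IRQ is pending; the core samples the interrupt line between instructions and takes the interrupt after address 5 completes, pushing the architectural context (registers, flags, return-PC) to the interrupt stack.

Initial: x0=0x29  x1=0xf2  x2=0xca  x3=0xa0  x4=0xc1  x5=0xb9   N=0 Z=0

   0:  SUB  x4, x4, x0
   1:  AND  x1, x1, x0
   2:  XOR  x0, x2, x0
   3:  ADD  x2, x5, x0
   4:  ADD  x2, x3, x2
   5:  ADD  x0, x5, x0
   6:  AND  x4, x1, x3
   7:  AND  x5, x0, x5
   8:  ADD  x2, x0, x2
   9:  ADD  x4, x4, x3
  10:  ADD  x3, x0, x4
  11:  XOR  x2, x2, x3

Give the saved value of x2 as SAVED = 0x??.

after  0: x0=0x29 x1=0xf2 x2=0xca x3=0xa0 x4=0x98 x5=0xb9  N=1 Z=0
after  1: x0=0x29 x1=0x20 x2=0xca x3=0xa0 x4=0x98 x5=0xb9  N=0 Z=0
after  2: x0=0xe3 x1=0x20 x2=0xca x3=0xa0 x4=0x98 x5=0xb9  N=1 Z=0
after  3: x0=0xe3 x1=0x20 x2=0x9c x3=0xa0 x4=0x98 x5=0xb9  N=1 Z=0
after  4: x0=0xe3 x1=0x20 x2=0x3c x3=0xa0 x4=0x98 x5=0xb9  N=0 Z=0
after  5: x0=0x9c x1=0x20 x2=0x3c x3=0xa0 x4=0x98 x5=0xb9  N=1 Z=0
-- IRQ taken; context saved, return-PC = 6 --

SAVED = 0x3c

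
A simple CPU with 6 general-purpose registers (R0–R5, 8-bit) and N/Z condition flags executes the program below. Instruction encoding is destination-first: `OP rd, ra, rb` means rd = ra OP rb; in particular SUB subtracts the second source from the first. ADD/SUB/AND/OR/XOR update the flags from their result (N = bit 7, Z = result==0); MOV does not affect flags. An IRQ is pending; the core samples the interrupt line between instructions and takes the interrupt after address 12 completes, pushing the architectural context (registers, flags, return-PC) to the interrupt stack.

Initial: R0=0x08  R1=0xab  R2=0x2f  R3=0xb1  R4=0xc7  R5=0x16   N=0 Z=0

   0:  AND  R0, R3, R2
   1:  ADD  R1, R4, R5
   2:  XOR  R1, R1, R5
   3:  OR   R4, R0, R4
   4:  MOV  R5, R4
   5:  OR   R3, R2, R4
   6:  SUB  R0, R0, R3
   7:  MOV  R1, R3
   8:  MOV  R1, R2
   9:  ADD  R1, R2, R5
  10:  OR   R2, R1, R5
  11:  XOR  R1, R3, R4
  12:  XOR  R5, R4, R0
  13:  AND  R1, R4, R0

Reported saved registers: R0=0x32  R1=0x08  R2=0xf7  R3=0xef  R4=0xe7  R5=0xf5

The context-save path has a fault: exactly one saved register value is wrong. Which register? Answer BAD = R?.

after  0: R0=0x21 R1=0xab R2=0x2f R3=0xb1 R4=0xc7 R5=0x16  N=0 Z=0
after  1: R0=0x21 R1=0xdd R2=0x2f R3=0xb1 R4=0xc7 R5=0x16  N=1 Z=0
after  2: R0=0x21 R1=0xcb R2=0x2f R3=0xb1 R4=0xc7 R5=0x16  N=1 Z=0
after  3: R0=0x21 R1=0xcb R2=0x2f R3=0xb1 R4=0xe7 R5=0x16  N=1 Z=0
after  4: R0=0x21 R1=0xcb R2=0x2f R3=0xb1 R4=0xe7 R5=0xe7  N=1 Z=0
after  5: R0=0x21 R1=0xcb R2=0x2f R3=0xef R4=0xe7 R5=0xe7  N=1 Z=0
after  6: R0=0x32 R1=0xcb R2=0x2f R3=0xef R4=0xe7 R5=0xe7  N=0 Z=0
after  7: R0=0x32 R1=0xef R2=0x2f R3=0xef R4=0xe7 R5=0xe7  N=0 Z=0
after  8: R0=0x32 R1=0x2f R2=0x2f R3=0xef R4=0xe7 R5=0xe7  N=0 Z=0
after  9: R0=0x32 R1=0x16 R2=0x2f R3=0xef R4=0xe7 R5=0xe7  N=0 Z=0
after 10: R0=0x32 R1=0x16 R2=0xf7 R3=0xef R4=0xe7 R5=0xe7  N=1 Z=0
after 11: R0=0x32 R1=0x08 R2=0xf7 R3=0xef R4=0xe7 R5=0xe7  N=0 Z=0
after 12: R0=0x32 R1=0x08 R2=0xf7 R3=0xef R4=0xe7 R5=0xd5  N=1 Z=0
-- IRQ taken; context saved, return-PC = 13 --
mismatch: R5: reported 0xf5 vs actual 0xd5

BAD = R5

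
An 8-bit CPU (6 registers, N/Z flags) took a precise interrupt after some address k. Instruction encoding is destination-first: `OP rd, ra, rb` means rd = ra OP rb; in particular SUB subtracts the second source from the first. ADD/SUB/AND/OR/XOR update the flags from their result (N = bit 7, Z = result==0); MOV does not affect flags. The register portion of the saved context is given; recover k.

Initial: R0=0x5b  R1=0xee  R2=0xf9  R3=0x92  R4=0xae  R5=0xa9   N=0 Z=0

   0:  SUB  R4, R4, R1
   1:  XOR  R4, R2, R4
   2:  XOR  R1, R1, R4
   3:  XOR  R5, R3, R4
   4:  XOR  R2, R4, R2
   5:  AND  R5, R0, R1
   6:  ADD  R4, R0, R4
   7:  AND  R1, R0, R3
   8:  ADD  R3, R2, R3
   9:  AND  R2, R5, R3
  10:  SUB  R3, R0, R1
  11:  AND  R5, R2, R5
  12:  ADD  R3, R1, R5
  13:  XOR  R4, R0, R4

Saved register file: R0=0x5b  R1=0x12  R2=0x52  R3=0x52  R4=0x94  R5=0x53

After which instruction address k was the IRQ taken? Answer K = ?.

after  0: R0=0x5b R1=0xee R2=0xf9 R3=0x92 R4=0xc0 R5=0xa9  N=1 Z=0
after  1: R0=0x5b R1=0xee R2=0xf9 R3=0x92 R4=0x39 R5=0xa9  N=0 Z=0
after  2: R0=0x5b R1=0xd7 R2=0xf9 R3=0x92 R4=0x39 R5=0xa9  N=1 Z=0
after  3: R0=0x5b R1=0xd7 R2=0xf9 R3=0x92 R4=0x39 R5=0xab  N=1 Z=0
after  4: R0=0x5b R1=0xd7 R2=0xc0 R3=0x92 R4=0x39 R5=0xab  N=1 Z=0
after  5: R0=0x5b R1=0xd7 R2=0xc0 R3=0x92 R4=0x39 R5=0x53  N=0 Z=0
after  6: R0=0x5b R1=0xd7 R2=0xc0 R3=0x92 R4=0x94 R5=0x53  N=1 Z=0
after  7: R0=0x5b R1=0x12 R2=0xc0 R3=0x92 R4=0x94 R5=0x53  N=0 Z=0
after  8: R0=0x5b R1=0x12 R2=0xc0 R3=0x52 R4=0x94 R5=0x53  N=0 Z=0
after  9: R0=0x5b R1=0x12 R2=0x52 R3=0x52 R4=0x94 R5=0x53  N=0 Z=0
-- IRQ taken; context saved, return-PC = 10 --

K = 9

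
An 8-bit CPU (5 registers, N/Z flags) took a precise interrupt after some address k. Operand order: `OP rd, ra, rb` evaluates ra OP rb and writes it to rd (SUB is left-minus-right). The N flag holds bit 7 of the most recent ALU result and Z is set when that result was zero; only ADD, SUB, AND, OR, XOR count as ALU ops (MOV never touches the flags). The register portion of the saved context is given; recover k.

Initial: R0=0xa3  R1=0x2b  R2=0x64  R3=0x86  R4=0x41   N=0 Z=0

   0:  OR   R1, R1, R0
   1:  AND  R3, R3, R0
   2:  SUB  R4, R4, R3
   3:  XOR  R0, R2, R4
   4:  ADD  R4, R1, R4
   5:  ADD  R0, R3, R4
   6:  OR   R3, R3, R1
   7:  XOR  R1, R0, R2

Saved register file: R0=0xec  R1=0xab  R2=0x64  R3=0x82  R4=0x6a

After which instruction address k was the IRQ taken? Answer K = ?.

K = 5

after  0: R0=0xa3 R1=0xab R2=0x64 R3=0x86 R4=0x41  N=1 Z=0
after  1: R0=0xa3 R1=0xab R2=0x64 R3=0x82 R4=0x41  N=1 Z=0
after  2: R0=0xa3 R1=0xab R2=0x64 R3=0x82 R4=0xbf  N=1 Z=0
after  3: R0=0xdb R1=0xab R2=0x64 R3=0x82 R4=0xbf  N=1 Z=0
after  4: R0=0xdb R1=0xab R2=0x64 R3=0x82 R4=0x6a  N=0 Z=0
after  5: R0=0xec R1=0xab R2=0x64 R3=0x82 R4=0x6a  N=1 Z=0
-- IRQ taken; context saved, return-PC = 6 --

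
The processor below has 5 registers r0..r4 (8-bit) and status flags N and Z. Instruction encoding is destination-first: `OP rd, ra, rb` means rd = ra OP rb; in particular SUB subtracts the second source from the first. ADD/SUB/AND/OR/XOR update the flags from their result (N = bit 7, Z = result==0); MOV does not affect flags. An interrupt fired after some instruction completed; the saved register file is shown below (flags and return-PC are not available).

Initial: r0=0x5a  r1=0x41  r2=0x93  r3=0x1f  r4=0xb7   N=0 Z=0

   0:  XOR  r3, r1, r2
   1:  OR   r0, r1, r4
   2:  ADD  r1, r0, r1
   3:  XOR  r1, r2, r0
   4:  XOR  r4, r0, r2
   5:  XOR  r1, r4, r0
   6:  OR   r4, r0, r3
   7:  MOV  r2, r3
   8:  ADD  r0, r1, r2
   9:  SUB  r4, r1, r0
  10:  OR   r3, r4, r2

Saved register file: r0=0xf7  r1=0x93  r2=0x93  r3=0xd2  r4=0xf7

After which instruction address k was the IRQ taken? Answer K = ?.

after  0: r0=0x5a r1=0x41 r2=0x93 r3=0xd2 r4=0xb7  N=1 Z=0
after  1: r0=0xf7 r1=0x41 r2=0x93 r3=0xd2 r4=0xb7  N=1 Z=0
after  2: r0=0xf7 r1=0x38 r2=0x93 r3=0xd2 r4=0xb7  N=0 Z=0
after  3: r0=0xf7 r1=0x64 r2=0x93 r3=0xd2 r4=0xb7  N=0 Z=0
after  4: r0=0xf7 r1=0x64 r2=0x93 r3=0xd2 r4=0x64  N=0 Z=0
after  5: r0=0xf7 r1=0x93 r2=0x93 r3=0xd2 r4=0x64  N=1 Z=0
after  6: r0=0xf7 r1=0x93 r2=0x93 r3=0xd2 r4=0xf7  N=1 Z=0
-- IRQ taken; context saved, return-PC = 7 --

K = 6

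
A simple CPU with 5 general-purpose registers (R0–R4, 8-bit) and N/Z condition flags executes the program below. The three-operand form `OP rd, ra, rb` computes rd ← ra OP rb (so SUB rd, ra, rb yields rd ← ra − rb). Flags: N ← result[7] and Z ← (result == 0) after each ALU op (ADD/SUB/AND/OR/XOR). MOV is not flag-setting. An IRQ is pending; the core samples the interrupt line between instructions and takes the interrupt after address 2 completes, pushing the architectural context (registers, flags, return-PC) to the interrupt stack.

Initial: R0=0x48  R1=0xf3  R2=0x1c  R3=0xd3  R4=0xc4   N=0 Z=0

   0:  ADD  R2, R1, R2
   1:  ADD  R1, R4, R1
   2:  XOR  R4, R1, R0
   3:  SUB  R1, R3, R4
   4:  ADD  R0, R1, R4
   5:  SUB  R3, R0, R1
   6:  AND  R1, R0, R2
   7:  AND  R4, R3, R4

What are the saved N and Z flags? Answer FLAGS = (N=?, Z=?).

after  0: R0=0x48 R1=0xf3 R2=0x0f R3=0xd3 R4=0xc4  N=0 Z=0
after  1: R0=0x48 R1=0xb7 R2=0x0f R3=0xd3 R4=0xc4  N=1 Z=0
after  2: R0=0x48 R1=0xb7 R2=0x0f R3=0xd3 R4=0xff  N=1 Z=0
-- IRQ taken; context saved, return-PC = 3 --

FLAGS = (N=1, Z=0)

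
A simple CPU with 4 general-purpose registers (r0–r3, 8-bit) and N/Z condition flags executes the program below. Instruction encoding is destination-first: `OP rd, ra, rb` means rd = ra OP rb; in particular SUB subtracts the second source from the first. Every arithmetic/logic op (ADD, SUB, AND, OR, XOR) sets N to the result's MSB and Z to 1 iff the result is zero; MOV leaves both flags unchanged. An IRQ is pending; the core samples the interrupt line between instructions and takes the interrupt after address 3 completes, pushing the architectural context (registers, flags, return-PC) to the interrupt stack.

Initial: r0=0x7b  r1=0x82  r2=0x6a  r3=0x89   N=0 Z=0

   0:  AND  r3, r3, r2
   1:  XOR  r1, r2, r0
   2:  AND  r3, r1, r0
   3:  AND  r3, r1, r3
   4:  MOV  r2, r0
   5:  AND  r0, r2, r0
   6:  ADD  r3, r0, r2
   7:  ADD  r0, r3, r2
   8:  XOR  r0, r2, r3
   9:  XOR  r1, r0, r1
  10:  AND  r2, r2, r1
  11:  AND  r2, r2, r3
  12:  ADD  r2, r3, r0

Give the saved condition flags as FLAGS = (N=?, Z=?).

FLAGS = (N=0, Z=0)

after  0: r0=0x7b r1=0x82 r2=0x6a r3=0x08  N=0 Z=0
after  1: r0=0x7b r1=0x11 r2=0x6a r3=0x08  N=0 Z=0
after  2: r0=0x7b r1=0x11 r2=0x6a r3=0x11  N=0 Z=0
after  3: r0=0x7b r1=0x11 r2=0x6a r3=0x11  N=0 Z=0
-- IRQ taken; context saved, return-PC = 4 --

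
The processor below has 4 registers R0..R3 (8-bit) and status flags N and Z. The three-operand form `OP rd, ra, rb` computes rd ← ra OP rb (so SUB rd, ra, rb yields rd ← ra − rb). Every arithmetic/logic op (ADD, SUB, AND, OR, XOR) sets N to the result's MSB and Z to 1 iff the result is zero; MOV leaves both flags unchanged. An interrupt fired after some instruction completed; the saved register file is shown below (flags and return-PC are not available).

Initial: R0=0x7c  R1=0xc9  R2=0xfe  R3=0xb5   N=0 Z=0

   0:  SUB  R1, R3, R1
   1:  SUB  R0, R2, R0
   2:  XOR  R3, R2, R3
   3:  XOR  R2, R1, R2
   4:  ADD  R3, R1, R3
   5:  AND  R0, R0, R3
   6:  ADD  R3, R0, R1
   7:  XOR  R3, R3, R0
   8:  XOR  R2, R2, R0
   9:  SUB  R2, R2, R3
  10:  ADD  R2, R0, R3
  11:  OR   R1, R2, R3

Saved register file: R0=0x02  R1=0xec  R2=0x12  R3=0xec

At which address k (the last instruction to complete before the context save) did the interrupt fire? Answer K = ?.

K = 7

after  0: R0=0x7c R1=0xec R2=0xfe R3=0xb5  N=1 Z=0
after  1: R0=0x82 R1=0xec R2=0xfe R3=0xb5  N=1 Z=0
after  2: R0=0x82 R1=0xec R2=0xfe R3=0x4b  N=0 Z=0
after  3: R0=0x82 R1=0xec R2=0x12 R3=0x4b  N=0 Z=0
after  4: R0=0x82 R1=0xec R2=0x12 R3=0x37  N=0 Z=0
after  5: R0=0x02 R1=0xec R2=0x12 R3=0x37  N=0 Z=0
after  6: R0=0x02 R1=0xec R2=0x12 R3=0xee  N=1 Z=0
after  7: R0=0x02 R1=0xec R2=0x12 R3=0xec  N=1 Z=0
-- IRQ taken; context saved, return-PC = 8 --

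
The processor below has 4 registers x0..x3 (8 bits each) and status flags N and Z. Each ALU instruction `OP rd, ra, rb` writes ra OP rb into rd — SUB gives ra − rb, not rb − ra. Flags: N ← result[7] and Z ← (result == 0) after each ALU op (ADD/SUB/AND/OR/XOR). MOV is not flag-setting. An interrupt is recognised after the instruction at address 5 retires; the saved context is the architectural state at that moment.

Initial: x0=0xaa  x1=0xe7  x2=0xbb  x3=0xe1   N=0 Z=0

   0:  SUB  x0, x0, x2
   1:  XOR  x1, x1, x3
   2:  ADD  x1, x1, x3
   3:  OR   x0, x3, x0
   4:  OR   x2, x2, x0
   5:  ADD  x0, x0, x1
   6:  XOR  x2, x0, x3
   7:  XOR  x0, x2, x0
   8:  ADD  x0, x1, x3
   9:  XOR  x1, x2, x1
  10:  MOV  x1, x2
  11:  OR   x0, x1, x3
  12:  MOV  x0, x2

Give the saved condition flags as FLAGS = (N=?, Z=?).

FLAGS = (N=1, Z=0)

after  0: x0=0xef x1=0xe7 x2=0xbb x3=0xe1  N=1 Z=0
after  1: x0=0xef x1=0x06 x2=0xbb x3=0xe1  N=0 Z=0
after  2: x0=0xef x1=0xe7 x2=0xbb x3=0xe1  N=1 Z=0
after  3: x0=0xef x1=0xe7 x2=0xbb x3=0xe1  N=1 Z=0
after  4: x0=0xef x1=0xe7 x2=0xff x3=0xe1  N=1 Z=0
after  5: x0=0xd6 x1=0xe7 x2=0xff x3=0xe1  N=1 Z=0
-- IRQ taken; context saved, return-PC = 6 --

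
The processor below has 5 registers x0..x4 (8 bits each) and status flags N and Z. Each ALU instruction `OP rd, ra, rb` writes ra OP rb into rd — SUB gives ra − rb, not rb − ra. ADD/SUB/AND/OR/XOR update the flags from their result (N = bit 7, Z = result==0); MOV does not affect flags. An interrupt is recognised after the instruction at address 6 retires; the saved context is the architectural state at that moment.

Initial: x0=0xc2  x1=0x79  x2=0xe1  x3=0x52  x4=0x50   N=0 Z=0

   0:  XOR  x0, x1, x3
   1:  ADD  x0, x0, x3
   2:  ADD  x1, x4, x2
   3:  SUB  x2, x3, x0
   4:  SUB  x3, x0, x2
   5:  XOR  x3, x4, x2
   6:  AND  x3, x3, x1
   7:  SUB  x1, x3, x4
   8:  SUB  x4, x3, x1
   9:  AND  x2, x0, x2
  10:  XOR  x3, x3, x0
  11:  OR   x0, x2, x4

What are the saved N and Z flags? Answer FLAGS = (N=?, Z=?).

after  0: x0=0x2b x1=0x79 x2=0xe1 x3=0x52 x4=0x50  N=0 Z=0
after  1: x0=0x7d x1=0x79 x2=0xe1 x3=0x52 x4=0x50  N=0 Z=0
after  2: x0=0x7d x1=0x31 x2=0xe1 x3=0x52 x4=0x50  N=0 Z=0
after  3: x0=0x7d x1=0x31 x2=0xd5 x3=0x52 x4=0x50  N=1 Z=0
after  4: x0=0x7d x1=0x31 x2=0xd5 x3=0xa8 x4=0x50  N=1 Z=0
after  5: x0=0x7d x1=0x31 x2=0xd5 x3=0x85 x4=0x50  N=1 Z=0
after  6: x0=0x7d x1=0x31 x2=0xd5 x3=0x01 x4=0x50  N=0 Z=0
-- IRQ taken; context saved, return-PC = 7 --

FLAGS = (N=0, Z=0)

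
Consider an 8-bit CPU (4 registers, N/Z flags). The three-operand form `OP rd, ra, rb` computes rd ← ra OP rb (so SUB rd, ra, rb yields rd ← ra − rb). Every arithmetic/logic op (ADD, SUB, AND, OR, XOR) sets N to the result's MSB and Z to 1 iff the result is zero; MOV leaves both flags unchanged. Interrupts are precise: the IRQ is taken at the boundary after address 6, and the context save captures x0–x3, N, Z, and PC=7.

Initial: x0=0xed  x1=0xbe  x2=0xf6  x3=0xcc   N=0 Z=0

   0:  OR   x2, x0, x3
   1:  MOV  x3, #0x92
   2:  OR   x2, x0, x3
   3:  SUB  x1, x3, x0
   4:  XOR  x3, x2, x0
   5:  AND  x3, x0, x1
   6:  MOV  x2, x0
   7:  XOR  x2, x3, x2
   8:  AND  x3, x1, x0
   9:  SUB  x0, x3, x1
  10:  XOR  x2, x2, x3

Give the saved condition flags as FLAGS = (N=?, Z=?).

after  0: x0=0xed x1=0xbe x2=0xed x3=0xcc  N=1 Z=0
after  1: x0=0xed x1=0xbe x2=0xed x3=0x92  N=1 Z=0
after  2: x0=0xed x1=0xbe x2=0xff x3=0x92  N=1 Z=0
after  3: x0=0xed x1=0xa5 x2=0xff x3=0x92  N=1 Z=0
after  4: x0=0xed x1=0xa5 x2=0xff x3=0x12  N=0 Z=0
after  5: x0=0xed x1=0xa5 x2=0xff x3=0xa5  N=1 Z=0
after  6: x0=0xed x1=0xa5 x2=0xed x3=0xa5  N=1 Z=0
-- IRQ taken; context saved, return-PC = 7 --

FLAGS = (N=1, Z=0)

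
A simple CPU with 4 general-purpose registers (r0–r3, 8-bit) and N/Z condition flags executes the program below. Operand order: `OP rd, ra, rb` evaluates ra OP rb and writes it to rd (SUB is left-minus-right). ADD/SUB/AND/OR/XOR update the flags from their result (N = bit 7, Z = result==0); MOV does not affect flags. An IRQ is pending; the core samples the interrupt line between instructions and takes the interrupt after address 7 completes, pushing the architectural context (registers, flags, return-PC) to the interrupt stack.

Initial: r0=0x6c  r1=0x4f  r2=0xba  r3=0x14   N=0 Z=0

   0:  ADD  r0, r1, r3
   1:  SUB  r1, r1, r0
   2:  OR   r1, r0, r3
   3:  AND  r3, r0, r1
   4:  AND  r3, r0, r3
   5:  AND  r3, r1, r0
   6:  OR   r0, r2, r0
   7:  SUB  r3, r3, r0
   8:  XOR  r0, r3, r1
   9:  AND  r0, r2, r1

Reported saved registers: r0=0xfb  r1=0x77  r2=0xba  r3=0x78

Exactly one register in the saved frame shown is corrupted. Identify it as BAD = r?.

BAD = r3

after  0: r0=0x63 r1=0x4f r2=0xba r3=0x14  N=0 Z=0
after  1: r0=0x63 r1=0xec r2=0xba r3=0x14  N=1 Z=0
after  2: r0=0x63 r1=0x77 r2=0xba r3=0x14  N=0 Z=0
after  3: r0=0x63 r1=0x77 r2=0xba r3=0x63  N=0 Z=0
after  4: r0=0x63 r1=0x77 r2=0xba r3=0x63  N=0 Z=0
after  5: r0=0x63 r1=0x77 r2=0xba r3=0x63  N=0 Z=0
after  6: r0=0xfb r1=0x77 r2=0xba r3=0x63  N=1 Z=0
after  7: r0=0xfb r1=0x77 r2=0xba r3=0x68  N=0 Z=0
-- IRQ taken; context saved, return-PC = 8 --
mismatch: r3: reported 0x78 vs actual 0x68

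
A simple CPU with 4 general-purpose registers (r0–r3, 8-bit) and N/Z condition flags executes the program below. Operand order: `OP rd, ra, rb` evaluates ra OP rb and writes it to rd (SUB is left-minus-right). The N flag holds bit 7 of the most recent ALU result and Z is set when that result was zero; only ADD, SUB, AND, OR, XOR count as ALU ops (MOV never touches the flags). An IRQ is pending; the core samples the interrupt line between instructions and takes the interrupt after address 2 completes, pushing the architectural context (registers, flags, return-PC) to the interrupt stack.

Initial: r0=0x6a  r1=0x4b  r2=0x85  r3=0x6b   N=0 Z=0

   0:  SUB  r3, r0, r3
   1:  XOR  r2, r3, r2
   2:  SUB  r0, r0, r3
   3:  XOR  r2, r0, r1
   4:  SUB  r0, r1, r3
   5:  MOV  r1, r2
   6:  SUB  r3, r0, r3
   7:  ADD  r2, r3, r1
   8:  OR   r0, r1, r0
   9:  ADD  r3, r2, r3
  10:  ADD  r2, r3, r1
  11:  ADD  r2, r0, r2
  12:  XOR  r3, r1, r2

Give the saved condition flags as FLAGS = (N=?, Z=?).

after  0: r0=0x6a r1=0x4b r2=0x85 r3=0xff  N=1 Z=0
after  1: r0=0x6a r1=0x4b r2=0x7a r3=0xff  N=0 Z=0
after  2: r0=0x6b r1=0x4b r2=0x7a r3=0xff  N=0 Z=0
-- IRQ taken; context saved, return-PC = 3 --

FLAGS = (N=0, Z=0)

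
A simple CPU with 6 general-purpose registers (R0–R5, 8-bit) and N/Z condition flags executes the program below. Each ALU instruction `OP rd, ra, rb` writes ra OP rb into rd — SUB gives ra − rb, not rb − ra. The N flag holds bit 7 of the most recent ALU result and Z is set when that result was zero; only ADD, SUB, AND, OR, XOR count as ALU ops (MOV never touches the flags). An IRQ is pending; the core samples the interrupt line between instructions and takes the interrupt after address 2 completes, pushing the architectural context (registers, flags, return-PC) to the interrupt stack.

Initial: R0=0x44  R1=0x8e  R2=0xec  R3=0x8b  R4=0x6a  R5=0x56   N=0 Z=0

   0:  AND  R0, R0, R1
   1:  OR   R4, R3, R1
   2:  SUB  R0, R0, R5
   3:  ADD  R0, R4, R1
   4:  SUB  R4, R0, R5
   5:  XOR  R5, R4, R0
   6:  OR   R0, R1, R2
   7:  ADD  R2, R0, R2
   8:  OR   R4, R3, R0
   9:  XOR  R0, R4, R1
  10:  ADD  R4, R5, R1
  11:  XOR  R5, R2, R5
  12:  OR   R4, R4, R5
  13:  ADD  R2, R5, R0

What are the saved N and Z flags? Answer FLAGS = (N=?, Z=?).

after  0: R0=0x04 R1=0x8e R2=0xec R3=0x8b R4=0x6a R5=0x56  N=0 Z=0
after  1: R0=0x04 R1=0x8e R2=0xec R3=0x8b R4=0x8f R5=0x56  N=1 Z=0
after  2: R0=0xae R1=0x8e R2=0xec R3=0x8b R4=0x8f R5=0x56  N=1 Z=0
-- IRQ taken; context saved, return-PC = 3 --

FLAGS = (N=1, Z=0)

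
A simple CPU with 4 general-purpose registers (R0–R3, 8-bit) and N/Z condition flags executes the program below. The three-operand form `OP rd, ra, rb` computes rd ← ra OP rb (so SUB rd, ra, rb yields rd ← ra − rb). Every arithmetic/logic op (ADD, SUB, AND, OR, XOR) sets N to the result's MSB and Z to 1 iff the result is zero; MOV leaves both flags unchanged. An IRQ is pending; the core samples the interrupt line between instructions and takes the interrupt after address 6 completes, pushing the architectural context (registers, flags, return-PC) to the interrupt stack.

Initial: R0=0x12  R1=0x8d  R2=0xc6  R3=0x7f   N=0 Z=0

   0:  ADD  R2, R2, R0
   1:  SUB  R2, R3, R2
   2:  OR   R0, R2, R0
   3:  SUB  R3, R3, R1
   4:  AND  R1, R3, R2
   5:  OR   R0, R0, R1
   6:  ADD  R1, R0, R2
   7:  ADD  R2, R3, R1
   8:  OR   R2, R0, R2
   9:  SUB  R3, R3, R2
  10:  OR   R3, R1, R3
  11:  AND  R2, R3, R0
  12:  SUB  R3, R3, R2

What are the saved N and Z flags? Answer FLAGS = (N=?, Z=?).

after  0: R0=0x12 R1=0x8d R2=0xd8 R3=0x7f  N=1 Z=0
after  1: R0=0x12 R1=0x8d R2=0xa7 R3=0x7f  N=1 Z=0
after  2: R0=0xb7 R1=0x8d R2=0xa7 R3=0x7f  N=1 Z=0
after  3: R0=0xb7 R1=0x8d R2=0xa7 R3=0xf2  N=1 Z=0
after  4: R0=0xb7 R1=0xa2 R2=0xa7 R3=0xf2  N=1 Z=0
after  5: R0=0xb7 R1=0xa2 R2=0xa7 R3=0xf2  N=1 Z=0
after  6: R0=0xb7 R1=0x5e R2=0xa7 R3=0xf2  N=0 Z=0
-- IRQ taken; context saved, return-PC = 7 --

FLAGS = (N=0, Z=0)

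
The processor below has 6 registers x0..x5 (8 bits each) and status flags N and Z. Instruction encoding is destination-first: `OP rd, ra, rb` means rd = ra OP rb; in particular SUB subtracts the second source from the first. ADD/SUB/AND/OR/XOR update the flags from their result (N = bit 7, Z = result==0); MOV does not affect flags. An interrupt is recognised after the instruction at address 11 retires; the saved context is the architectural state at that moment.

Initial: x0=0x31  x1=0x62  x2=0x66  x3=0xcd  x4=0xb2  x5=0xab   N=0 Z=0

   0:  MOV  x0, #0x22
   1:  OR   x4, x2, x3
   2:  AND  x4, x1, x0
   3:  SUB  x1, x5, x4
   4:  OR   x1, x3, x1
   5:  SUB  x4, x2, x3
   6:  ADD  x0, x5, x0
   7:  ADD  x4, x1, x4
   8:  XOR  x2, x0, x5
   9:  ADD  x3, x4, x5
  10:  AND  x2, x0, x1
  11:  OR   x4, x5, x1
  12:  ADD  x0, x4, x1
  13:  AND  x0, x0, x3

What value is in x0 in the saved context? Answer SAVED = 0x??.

SAVED = 0xcd

after  0: x0=0x22 x1=0x62 x2=0x66 x3=0xcd x4=0xb2 x5=0xab  N=0 Z=0
after  1: x0=0x22 x1=0x62 x2=0x66 x3=0xcd x4=0xef x5=0xab  N=1 Z=0
after  2: x0=0x22 x1=0x62 x2=0x66 x3=0xcd x4=0x22 x5=0xab  N=0 Z=0
after  3: x0=0x22 x1=0x89 x2=0x66 x3=0xcd x4=0x22 x5=0xab  N=1 Z=0
after  4: x0=0x22 x1=0xcd x2=0x66 x3=0xcd x4=0x22 x5=0xab  N=1 Z=0
after  5: x0=0x22 x1=0xcd x2=0x66 x3=0xcd x4=0x99 x5=0xab  N=1 Z=0
after  6: x0=0xcd x1=0xcd x2=0x66 x3=0xcd x4=0x99 x5=0xab  N=1 Z=0
after  7: x0=0xcd x1=0xcd x2=0x66 x3=0xcd x4=0x66 x5=0xab  N=0 Z=0
after  8: x0=0xcd x1=0xcd x2=0x66 x3=0xcd x4=0x66 x5=0xab  N=0 Z=0
after  9: x0=0xcd x1=0xcd x2=0x66 x3=0x11 x4=0x66 x5=0xab  N=0 Z=0
after 10: x0=0xcd x1=0xcd x2=0xcd x3=0x11 x4=0x66 x5=0xab  N=1 Z=0
after 11: x0=0xcd x1=0xcd x2=0xcd x3=0x11 x4=0xef x5=0xab  N=1 Z=0
-- IRQ taken; context saved, return-PC = 12 --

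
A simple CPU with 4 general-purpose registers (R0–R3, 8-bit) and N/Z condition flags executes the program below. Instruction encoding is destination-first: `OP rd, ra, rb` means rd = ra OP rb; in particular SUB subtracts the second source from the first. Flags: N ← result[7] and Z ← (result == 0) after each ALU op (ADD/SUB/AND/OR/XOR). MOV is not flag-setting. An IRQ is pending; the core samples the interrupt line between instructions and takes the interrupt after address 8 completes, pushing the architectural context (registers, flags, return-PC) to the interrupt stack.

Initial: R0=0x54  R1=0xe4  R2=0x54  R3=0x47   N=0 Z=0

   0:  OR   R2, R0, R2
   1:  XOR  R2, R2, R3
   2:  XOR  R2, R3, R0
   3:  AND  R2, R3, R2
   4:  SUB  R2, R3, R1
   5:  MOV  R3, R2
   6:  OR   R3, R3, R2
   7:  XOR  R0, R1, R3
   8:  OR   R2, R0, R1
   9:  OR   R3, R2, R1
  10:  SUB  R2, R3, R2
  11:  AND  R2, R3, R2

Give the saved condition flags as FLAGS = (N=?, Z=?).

FLAGS = (N=1, Z=0)

after  0: R0=0x54 R1=0xe4 R2=0x54 R3=0x47  N=0 Z=0
after  1: R0=0x54 R1=0xe4 R2=0x13 R3=0x47  N=0 Z=0
after  2: R0=0x54 R1=0xe4 R2=0x13 R3=0x47  N=0 Z=0
after  3: R0=0x54 R1=0xe4 R2=0x03 R3=0x47  N=0 Z=0
after  4: R0=0x54 R1=0xe4 R2=0x63 R3=0x47  N=0 Z=0
after  5: R0=0x54 R1=0xe4 R2=0x63 R3=0x63  N=0 Z=0
after  6: R0=0x54 R1=0xe4 R2=0x63 R3=0x63  N=0 Z=0
after  7: R0=0x87 R1=0xe4 R2=0x63 R3=0x63  N=1 Z=0
after  8: R0=0x87 R1=0xe4 R2=0xe7 R3=0x63  N=1 Z=0
-- IRQ taken; context saved, return-PC = 9 --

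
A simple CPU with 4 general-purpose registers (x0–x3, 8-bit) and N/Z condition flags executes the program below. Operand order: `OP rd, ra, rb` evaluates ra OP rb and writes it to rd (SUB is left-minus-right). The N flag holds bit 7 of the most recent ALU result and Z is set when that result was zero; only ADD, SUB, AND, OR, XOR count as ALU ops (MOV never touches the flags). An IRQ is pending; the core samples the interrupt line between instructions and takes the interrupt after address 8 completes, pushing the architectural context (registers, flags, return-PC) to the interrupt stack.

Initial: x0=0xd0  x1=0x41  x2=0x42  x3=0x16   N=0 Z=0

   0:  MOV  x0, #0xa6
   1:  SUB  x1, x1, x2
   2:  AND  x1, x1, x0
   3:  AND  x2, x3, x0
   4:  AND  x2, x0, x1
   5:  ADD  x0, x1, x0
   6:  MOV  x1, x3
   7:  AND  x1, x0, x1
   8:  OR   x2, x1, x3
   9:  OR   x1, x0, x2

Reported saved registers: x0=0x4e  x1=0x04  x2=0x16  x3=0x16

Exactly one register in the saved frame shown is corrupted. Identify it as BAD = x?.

BAD = x0

after  0: x0=0xa6 x1=0x41 x2=0x42 x3=0x16  N=0 Z=0
after  1: x0=0xa6 x1=0xff x2=0x42 x3=0x16  N=1 Z=0
after  2: x0=0xa6 x1=0xa6 x2=0x42 x3=0x16  N=1 Z=0
after  3: x0=0xa6 x1=0xa6 x2=0x06 x3=0x16  N=0 Z=0
after  4: x0=0xa6 x1=0xa6 x2=0xa6 x3=0x16  N=1 Z=0
after  5: x0=0x4c x1=0xa6 x2=0xa6 x3=0x16  N=0 Z=0
after  6: x0=0x4c x1=0x16 x2=0xa6 x3=0x16  N=0 Z=0
after  7: x0=0x4c x1=0x04 x2=0xa6 x3=0x16  N=0 Z=0
after  8: x0=0x4c x1=0x04 x2=0x16 x3=0x16  N=0 Z=0
-- IRQ taken; context saved, return-PC = 9 --
mismatch: x0: reported 0x4e vs actual 0x4c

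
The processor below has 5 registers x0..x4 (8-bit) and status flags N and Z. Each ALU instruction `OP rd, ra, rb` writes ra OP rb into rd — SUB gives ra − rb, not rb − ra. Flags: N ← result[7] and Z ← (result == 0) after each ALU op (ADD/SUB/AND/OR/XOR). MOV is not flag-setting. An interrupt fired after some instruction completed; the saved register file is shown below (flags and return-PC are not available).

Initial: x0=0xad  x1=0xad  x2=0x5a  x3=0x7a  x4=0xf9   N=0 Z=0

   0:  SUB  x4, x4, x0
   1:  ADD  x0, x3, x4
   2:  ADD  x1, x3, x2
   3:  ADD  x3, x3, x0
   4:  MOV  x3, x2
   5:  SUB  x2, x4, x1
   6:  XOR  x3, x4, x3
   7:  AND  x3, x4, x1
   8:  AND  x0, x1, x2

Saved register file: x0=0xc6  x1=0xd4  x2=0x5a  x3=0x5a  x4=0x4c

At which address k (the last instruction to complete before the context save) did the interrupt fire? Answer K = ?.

after  0: x0=0xad x1=0xad x2=0x5a x3=0x7a x4=0x4c  N=0 Z=0
after  1: x0=0xc6 x1=0xad x2=0x5a x3=0x7a x4=0x4c  N=1 Z=0
after  2: x0=0xc6 x1=0xd4 x2=0x5a x3=0x7a x4=0x4c  N=1 Z=0
after  3: x0=0xc6 x1=0xd4 x2=0x5a x3=0x40 x4=0x4c  N=0 Z=0
after  4: x0=0xc6 x1=0xd4 x2=0x5a x3=0x5a x4=0x4c  N=0 Z=0
-- IRQ taken; context saved, return-PC = 5 --

K = 4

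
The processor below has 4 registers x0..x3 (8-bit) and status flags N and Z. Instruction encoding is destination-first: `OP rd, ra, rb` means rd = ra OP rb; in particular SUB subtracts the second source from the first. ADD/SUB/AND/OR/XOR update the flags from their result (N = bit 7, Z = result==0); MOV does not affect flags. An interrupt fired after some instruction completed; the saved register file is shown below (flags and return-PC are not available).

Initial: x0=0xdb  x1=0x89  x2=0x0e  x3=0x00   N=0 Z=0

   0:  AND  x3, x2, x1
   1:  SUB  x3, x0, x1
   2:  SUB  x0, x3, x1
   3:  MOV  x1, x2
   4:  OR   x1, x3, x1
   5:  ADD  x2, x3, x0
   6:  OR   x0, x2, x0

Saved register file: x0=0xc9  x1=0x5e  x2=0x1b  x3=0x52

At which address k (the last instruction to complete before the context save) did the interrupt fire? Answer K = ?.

K = 5

after  0: x0=0xdb x1=0x89 x2=0x0e x3=0x08  N=0 Z=0
after  1: x0=0xdb x1=0x89 x2=0x0e x3=0x52  N=0 Z=0
after  2: x0=0xc9 x1=0x89 x2=0x0e x3=0x52  N=1 Z=0
after  3: x0=0xc9 x1=0x0e x2=0x0e x3=0x52  N=1 Z=0
after  4: x0=0xc9 x1=0x5e x2=0x0e x3=0x52  N=0 Z=0
after  5: x0=0xc9 x1=0x5e x2=0x1b x3=0x52  N=0 Z=0
-- IRQ taken; context saved, return-PC = 6 --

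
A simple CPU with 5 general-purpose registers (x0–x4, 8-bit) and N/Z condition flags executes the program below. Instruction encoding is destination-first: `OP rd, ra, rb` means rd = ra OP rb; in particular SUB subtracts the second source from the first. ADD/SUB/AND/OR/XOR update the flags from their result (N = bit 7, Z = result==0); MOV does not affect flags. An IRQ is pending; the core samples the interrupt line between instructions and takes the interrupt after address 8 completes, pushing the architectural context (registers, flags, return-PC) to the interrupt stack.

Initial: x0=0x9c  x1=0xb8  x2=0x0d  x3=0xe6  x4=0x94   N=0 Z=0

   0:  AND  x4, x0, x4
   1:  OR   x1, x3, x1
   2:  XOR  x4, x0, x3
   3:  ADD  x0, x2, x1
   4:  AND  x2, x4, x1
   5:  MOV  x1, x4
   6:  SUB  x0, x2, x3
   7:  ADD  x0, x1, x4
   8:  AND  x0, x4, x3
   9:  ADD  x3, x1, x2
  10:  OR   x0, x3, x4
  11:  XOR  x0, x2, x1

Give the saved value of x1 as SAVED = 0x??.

after  0: x0=0x9c x1=0xb8 x2=0x0d x3=0xe6 x4=0x94  N=1 Z=0
after  1: x0=0x9c x1=0xfe x2=0x0d x3=0xe6 x4=0x94  N=1 Z=0
after  2: x0=0x9c x1=0xfe x2=0x0d x3=0xe6 x4=0x7a  N=0 Z=0
after  3: x0=0x0b x1=0xfe x2=0x0d x3=0xe6 x4=0x7a  N=0 Z=0
after  4: x0=0x0b x1=0xfe x2=0x7a x3=0xe6 x4=0x7a  N=0 Z=0
after  5: x0=0x0b x1=0x7a x2=0x7a x3=0xe6 x4=0x7a  N=0 Z=0
after  6: x0=0x94 x1=0x7a x2=0x7a x3=0xe6 x4=0x7a  N=1 Z=0
after  7: x0=0xf4 x1=0x7a x2=0x7a x3=0xe6 x4=0x7a  N=1 Z=0
after  8: x0=0x62 x1=0x7a x2=0x7a x3=0xe6 x4=0x7a  N=0 Z=0
-- IRQ taken; context saved, return-PC = 9 --

SAVED = 0x7a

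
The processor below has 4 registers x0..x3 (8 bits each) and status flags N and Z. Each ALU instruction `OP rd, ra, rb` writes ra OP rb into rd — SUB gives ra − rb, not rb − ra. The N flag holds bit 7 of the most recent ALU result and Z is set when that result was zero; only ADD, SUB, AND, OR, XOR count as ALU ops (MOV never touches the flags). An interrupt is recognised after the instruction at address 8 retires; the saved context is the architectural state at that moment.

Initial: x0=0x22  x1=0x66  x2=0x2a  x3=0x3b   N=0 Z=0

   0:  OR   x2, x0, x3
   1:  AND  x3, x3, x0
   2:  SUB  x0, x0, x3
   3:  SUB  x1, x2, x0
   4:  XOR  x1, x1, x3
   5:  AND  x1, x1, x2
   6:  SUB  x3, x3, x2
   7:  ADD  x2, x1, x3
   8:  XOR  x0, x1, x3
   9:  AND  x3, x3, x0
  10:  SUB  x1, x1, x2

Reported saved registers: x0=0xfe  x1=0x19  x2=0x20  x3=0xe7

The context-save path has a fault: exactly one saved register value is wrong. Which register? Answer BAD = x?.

after  0: x0=0x22 x1=0x66 x2=0x3b x3=0x3b  N=0 Z=0
after  1: x0=0x22 x1=0x66 x2=0x3b x3=0x22  N=0 Z=0
after  2: x0=0x00 x1=0x66 x2=0x3b x3=0x22  N=0 Z=1
after  3: x0=0x00 x1=0x3b x2=0x3b x3=0x22  N=0 Z=0
after  4: x0=0x00 x1=0x19 x2=0x3b x3=0x22  N=0 Z=0
after  5: x0=0x00 x1=0x19 x2=0x3b x3=0x22  N=0 Z=0
after  6: x0=0x00 x1=0x19 x2=0x3b x3=0xe7  N=1 Z=0
after  7: x0=0x00 x1=0x19 x2=0x00 x3=0xe7  N=0 Z=1
after  8: x0=0xfe x1=0x19 x2=0x00 x3=0xe7  N=1 Z=0
-- IRQ taken; context saved, return-PC = 9 --
mismatch: x2: reported 0x20 vs actual 0x00

BAD = x2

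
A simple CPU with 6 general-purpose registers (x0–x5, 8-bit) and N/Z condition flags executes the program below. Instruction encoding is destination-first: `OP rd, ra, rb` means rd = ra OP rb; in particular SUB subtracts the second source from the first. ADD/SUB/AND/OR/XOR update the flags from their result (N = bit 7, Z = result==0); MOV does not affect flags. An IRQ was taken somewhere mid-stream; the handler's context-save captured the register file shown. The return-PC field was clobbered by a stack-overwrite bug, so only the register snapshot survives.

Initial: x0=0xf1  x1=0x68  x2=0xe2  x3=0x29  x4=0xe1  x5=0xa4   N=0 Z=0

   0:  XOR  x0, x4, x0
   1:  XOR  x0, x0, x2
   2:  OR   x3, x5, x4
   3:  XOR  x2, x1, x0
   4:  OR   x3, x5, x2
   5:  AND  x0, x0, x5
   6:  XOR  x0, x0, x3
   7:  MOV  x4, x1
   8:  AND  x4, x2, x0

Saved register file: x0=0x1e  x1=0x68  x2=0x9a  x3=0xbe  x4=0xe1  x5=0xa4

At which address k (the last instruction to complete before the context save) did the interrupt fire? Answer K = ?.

after  0: x0=0x10 x1=0x68 x2=0xe2 x3=0x29 x4=0xe1 x5=0xa4  N=0 Z=0
after  1: x0=0xf2 x1=0x68 x2=0xe2 x3=0x29 x4=0xe1 x5=0xa4  N=1 Z=0
after  2: x0=0xf2 x1=0x68 x2=0xe2 x3=0xe5 x4=0xe1 x5=0xa4  N=1 Z=0
after  3: x0=0xf2 x1=0x68 x2=0x9a x3=0xe5 x4=0xe1 x5=0xa4  N=1 Z=0
after  4: x0=0xf2 x1=0x68 x2=0x9a x3=0xbe x4=0xe1 x5=0xa4  N=1 Z=0
after  5: x0=0xa0 x1=0x68 x2=0x9a x3=0xbe x4=0xe1 x5=0xa4  N=1 Z=0
after  6: x0=0x1e x1=0x68 x2=0x9a x3=0xbe x4=0xe1 x5=0xa4  N=0 Z=0
-- IRQ taken; context saved, return-PC = 7 --

K = 6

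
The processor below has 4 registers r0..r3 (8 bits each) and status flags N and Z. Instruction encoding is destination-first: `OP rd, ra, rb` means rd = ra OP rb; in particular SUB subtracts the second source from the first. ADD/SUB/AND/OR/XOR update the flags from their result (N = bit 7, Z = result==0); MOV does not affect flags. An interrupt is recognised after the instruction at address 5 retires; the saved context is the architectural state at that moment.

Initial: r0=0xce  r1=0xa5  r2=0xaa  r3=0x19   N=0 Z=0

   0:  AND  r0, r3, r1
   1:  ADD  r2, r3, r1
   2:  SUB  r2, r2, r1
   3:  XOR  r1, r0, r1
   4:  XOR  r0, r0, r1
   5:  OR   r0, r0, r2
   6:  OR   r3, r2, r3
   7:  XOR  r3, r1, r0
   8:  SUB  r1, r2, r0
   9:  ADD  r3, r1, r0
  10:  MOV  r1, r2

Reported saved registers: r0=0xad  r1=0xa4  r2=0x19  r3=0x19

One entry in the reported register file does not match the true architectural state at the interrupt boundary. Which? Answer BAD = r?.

after  0: r0=0x01 r1=0xa5 r2=0xaa r3=0x19  N=0 Z=0
after  1: r0=0x01 r1=0xa5 r2=0xbe r3=0x19  N=1 Z=0
after  2: r0=0x01 r1=0xa5 r2=0x19 r3=0x19  N=0 Z=0
after  3: r0=0x01 r1=0xa4 r2=0x19 r3=0x19  N=1 Z=0
after  4: r0=0xa5 r1=0xa4 r2=0x19 r3=0x19  N=1 Z=0
after  5: r0=0xbd r1=0xa4 r2=0x19 r3=0x19  N=1 Z=0
-- IRQ taken; context saved, return-PC = 6 --
mismatch: r0: reported 0xad vs actual 0xbd

BAD = r0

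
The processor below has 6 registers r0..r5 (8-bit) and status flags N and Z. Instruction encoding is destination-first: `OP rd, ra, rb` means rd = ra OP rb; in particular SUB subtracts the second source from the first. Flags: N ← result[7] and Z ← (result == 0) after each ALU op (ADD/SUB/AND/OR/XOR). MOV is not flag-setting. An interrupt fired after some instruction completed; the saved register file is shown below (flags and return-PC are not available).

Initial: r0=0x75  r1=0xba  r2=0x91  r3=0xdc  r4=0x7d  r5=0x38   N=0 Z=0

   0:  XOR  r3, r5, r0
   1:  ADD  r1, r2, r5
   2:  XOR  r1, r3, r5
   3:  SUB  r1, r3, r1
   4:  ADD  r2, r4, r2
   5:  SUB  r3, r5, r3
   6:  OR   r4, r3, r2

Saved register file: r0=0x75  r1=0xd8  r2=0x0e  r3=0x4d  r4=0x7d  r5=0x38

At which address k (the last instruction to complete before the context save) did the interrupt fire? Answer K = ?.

after  0: r0=0x75 r1=0xba r2=0x91 r3=0x4d r4=0x7d r5=0x38  N=0 Z=0
after  1: r0=0x75 r1=0xc9 r2=0x91 r3=0x4d r4=0x7d r5=0x38  N=1 Z=0
after  2: r0=0x75 r1=0x75 r2=0x91 r3=0x4d r4=0x7d r5=0x38  N=0 Z=0
after  3: r0=0x75 r1=0xd8 r2=0x91 r3=0x4d r4=0x7d r5=0x38  N=1 Z=0
after  4: r0=0x75 r1=0xd8 r2=0x0e r3=0x4d r4=0x7d r5=0x38  N=0 Z=0
-- IRQ taken; context saved, return-PC = 5 --

K = 4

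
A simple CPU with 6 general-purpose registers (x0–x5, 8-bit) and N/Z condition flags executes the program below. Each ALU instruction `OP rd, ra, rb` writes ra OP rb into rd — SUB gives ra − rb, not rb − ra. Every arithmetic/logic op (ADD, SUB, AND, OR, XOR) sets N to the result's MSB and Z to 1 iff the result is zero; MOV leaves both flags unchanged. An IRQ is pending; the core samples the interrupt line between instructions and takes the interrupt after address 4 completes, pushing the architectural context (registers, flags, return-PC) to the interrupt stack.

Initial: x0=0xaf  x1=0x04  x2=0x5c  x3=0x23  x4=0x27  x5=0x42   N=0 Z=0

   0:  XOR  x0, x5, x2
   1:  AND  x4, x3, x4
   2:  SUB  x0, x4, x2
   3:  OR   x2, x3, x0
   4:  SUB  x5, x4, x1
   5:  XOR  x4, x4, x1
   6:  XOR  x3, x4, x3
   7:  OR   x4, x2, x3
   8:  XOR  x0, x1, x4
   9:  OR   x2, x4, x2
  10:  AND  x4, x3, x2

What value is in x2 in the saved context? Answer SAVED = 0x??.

SAVED = 0xe7

after  0: x0=0x1e x1=0x04 x2=0x5c x3=0x23 x4=0x27 x5=0x42  N=0 Z=0
after  1: x0=0x1e x1=0x04 x2=0x5c x3=0x23 x4=0x23 x5=0x42  N=0 Z=0
after  2: x0=0xc7 x1=0x04 x2=0x5c x3=0x23 x4=0x23 x5=0x42  N=1 Z=0
after  3: x0=0xc7 x1=0x04 x2=0xe7 x3=0x23 x4=0x23 x5=0x42  N=1 Z=0
after  4: x0=0xc7 x1=0x04 x2=0xe7 x3=0x23 x4=0x23 x5=0x1f  N=0 Z=0
-- IRQ taken; context saved, return-PC = 5 --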